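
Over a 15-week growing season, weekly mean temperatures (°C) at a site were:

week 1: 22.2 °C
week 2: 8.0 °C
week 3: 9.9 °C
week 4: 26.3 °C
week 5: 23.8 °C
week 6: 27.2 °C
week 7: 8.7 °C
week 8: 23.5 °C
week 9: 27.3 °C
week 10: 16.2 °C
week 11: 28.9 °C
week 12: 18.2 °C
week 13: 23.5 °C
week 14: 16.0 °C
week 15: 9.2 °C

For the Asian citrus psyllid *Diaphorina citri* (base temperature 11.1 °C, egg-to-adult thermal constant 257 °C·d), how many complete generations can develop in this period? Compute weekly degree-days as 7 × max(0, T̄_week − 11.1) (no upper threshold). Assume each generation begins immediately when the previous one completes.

Weekly DD (7 × max(0, T̄ − 11.1)): 77.7, 0.0, 0.0, 106.4, 88.9, 112.7, 0.0, 86.8, 113.4, 35.7, 124.6, 49.7, 86.8, 34.3, 0.0.
Season total = 917.0 DD.
Complete generations = ⌊917.0 / 257⌋ = 3.

3 generations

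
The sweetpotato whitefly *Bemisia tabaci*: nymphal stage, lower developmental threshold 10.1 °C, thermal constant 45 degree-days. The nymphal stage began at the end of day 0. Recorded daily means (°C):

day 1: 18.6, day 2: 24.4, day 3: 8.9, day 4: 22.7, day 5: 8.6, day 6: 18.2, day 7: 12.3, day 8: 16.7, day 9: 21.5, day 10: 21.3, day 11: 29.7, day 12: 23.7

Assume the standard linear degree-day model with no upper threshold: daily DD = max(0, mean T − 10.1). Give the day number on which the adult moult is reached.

Daily DD above 10.1 °C: 8.5, 14.3, 0.0, 12.6, 0.0, 8.1, 2.2, 6.6, 11.4, 11.2, 19.6, 13.6.
Cumulative: 8.5, 22.8, 22.8, 35.4, 35.4, 43.5, 45.7, 52.3, 63.7, 74.9, 94.5, 108.1.
The total first reaches 45 DD on day 7.

day 7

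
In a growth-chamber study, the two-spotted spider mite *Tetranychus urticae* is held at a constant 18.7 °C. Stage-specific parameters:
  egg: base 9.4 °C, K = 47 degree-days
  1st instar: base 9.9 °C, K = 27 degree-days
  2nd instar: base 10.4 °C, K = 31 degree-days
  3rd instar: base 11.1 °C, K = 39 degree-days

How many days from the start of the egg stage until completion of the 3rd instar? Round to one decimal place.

17.0 days

egg: 47 / (18.7 − 9.4) = 47 / 9.3 = 5.054 d.
1st instar: 27 / (18.7 − 9.9) = 27 / 8.8 = 3.068 d.
2nd instar: 31 / (18.7 − 10.4) = 31 / 8.3 = 3.735 d.
3rd instar: 39 / (18.7 − 11.1) = 39 / 7.6 = 5.132 d.
Sum = 16.988 ≈ 17.0 days.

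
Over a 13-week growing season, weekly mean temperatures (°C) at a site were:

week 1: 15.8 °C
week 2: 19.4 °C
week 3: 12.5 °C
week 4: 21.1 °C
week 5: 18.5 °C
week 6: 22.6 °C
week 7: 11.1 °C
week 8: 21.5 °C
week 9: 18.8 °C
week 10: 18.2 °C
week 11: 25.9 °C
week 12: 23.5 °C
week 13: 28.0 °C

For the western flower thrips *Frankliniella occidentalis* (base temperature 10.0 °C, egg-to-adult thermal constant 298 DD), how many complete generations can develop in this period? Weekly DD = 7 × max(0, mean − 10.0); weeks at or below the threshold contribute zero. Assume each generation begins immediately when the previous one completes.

Weekly DD (7 × max(0, T̄ − 10.0)): 40.6, 65.8, 17.5, 77.7, 59.5, 88.2, 7.7, 80.5, 61.6, 57.4, 111.3, 94.5, 126.0.
Season total = 888.3 DD.
Complete generations = ⌊888.3 / 298⌋ = 2.

2 generations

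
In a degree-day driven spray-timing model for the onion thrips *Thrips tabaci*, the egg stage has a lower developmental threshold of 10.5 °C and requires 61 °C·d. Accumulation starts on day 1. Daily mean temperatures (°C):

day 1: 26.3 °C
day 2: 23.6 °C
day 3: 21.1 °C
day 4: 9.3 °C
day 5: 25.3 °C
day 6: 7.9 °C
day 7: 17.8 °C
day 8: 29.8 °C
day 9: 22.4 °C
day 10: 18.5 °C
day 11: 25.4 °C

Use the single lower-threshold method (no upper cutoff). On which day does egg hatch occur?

Daily DD above 10.5 °C: 15.8, 13.1, 10.6, 0.0, 14.8, 0.0, 7.3, 19.3, 11.9, 8.0, 14.9.
Cumulative: 15.8, 28.9, 39.5, 39.5, 54.3, 54.3, 61.6, 80.9, 92.8, 100.8, 115.7.
The total first reaches 61 DD on day 7.

day 7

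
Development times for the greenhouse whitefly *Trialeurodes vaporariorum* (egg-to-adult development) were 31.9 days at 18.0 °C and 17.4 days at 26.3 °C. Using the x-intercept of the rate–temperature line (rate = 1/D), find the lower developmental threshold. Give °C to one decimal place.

Linear rate model ⇒ the product D·(T − T_b) is constant across temperatures.
31.9·(18.0 − T_b) = 17.4·(26.3 − T_b)
T_b = (31.9·18.0 − 17.4·26.3) / (31.9 − 17.4) = 116.58 / 14.5 = 8.040 °C ≈ 8.0 °C.

8.0 °C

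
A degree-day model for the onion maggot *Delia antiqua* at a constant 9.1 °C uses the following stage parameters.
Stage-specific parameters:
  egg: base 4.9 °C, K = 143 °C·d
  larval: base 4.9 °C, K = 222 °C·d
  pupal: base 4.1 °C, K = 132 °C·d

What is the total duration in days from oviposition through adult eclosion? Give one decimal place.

113.3 days

egg: 143 / (9.1 − 4.9) = 143 / 4.2 = 34.048 d.
larval: 222 / (9.1 − 4.9) = 222 / 4.2 = 52.857 d.
pupal: 132 / (9.1 − 4.1) = 132 / 5.0 = 26.400 d.
Sum = 113.305 ≈ 113.3 days.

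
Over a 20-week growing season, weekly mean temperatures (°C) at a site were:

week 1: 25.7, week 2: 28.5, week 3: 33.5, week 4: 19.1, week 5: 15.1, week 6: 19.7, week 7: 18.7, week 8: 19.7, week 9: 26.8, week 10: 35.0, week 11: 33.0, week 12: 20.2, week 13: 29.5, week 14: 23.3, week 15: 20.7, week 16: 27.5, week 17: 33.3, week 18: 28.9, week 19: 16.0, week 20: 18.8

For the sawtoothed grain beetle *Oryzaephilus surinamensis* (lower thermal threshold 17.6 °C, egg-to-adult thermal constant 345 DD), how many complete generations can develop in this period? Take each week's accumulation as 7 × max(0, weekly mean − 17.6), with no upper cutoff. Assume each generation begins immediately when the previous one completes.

2 generations

Weekly DD (7 × max(0, T̄ − 17.6)): 56.7, 76.3, 111.3, 10.5, 0.0, 14.7, 7.7, 14.7, 64.4, 121.8, 107.8, 18.2, 83.3, 39.9, 21.7, 69.3, 109.9, 79.1, 0.0, 8.4.
Season total = 1015.7 DD.
Complete generations = ⌊1015.7 / 345⌋ = 2.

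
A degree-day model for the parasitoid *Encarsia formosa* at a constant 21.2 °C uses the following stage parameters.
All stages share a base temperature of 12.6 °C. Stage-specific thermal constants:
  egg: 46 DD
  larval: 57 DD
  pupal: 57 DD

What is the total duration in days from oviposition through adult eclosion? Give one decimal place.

18.6 days

Daily accumulation at 21.2 °C = 21.2 − 12.6 = 8.6 DD/day.
Total K = 46 + 57 + 57 = 160 DD.
Total duration = 160 / 8.6 = 18.605 ≈ 18.6 days.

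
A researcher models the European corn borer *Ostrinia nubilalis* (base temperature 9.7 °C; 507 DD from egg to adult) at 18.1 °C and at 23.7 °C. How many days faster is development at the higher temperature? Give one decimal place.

At 18.1 °C: 507 / (18.1 − 9.7) = 507 / 8.4 = 60.357 d.
At 23.7 °C: 507 / (23.7 − 9.7) = 507 / 14.0 = 36.214 d.
Difference = |60.357 − 36.214| = 24.143 ≈ 24.1 days.

24.1 days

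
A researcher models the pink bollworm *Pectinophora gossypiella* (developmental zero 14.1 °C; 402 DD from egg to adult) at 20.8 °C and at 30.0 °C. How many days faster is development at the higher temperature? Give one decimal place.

At 20.8 °C: 402 / (20.8 − 14.1) = 402 / 6.7 = 60.000 d.
At 30.0 °C: 402 / (30.0 − 14.1) = 402 / 15.9 = 25.283 d.
Difference = |60.000 − 25.283| = 34.717 ≈ 34.7 days.

34.7 days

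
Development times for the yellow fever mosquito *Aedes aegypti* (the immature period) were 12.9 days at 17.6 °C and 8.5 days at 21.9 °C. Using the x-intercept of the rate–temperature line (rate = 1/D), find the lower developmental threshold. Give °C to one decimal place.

9.3 °C

Equal thermal constants: D₁(T₁ − T_b) = D₂(T₂ − T_b).
12.9·(17.6 − T_b) = 8.5·(21.9 − T_b)
T_b = (12.9·17.6 − 8.5·21.9) / (12.9 − 8.5) = 40.89 / 4.4 = 9.293 °C ≈ 9.3 °C.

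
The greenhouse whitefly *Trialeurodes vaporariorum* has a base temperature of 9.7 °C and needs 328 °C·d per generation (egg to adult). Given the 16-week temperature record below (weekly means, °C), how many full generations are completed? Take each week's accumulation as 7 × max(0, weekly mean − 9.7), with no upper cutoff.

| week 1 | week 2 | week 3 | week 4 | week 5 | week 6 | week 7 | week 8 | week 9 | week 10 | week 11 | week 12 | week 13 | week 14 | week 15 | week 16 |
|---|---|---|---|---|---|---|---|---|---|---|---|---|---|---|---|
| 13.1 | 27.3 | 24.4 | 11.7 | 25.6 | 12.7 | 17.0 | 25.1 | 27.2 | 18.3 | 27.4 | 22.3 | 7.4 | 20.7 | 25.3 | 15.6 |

Weekly DD (7 × max(0, T̄ − 9.7)): 23.8, 123.2, 102.9, 14.0, 111.3, 21.0, 51.1, 107.8, 122.5, 60.2, 123.9, 88.2, 0.0, 77.0, 109.2, 41.3.
Season total = 1177.4 DD.
Complete generations = ⌊1177.4 / 328⌋ = 3.

3 generations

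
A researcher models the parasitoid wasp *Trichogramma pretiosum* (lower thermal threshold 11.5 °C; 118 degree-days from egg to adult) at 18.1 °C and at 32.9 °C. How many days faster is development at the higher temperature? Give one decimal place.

12.4 days

At 18.1 °C: 118 / (18.1 − 11.5) = 118 / 6.6 = 17.879 d.
At 32.9 °C: 118 / (32.9 − 11.5) = 118 / 21.4 = 5.514 d.
Difference = |17.879 − 5.514| = 12.365 ≈ 12.4 days.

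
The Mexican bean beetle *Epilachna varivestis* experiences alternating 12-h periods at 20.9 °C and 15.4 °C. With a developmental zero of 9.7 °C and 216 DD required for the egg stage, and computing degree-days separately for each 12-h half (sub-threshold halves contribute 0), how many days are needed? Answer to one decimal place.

25.6 days

Day half: max(0, 20.9 − 9.7) × 0.5 = 11.2 × 0.5 = 5.60 DD.
Night half: max(0, 15.4 − 9.7) × 0.5 = 5.7 × 0.5 = 2.85 DD.
Per 24 h: 8.45 DD/day.
Duration = 216 / 8.45 = 25.562 ≈ 25.6 days.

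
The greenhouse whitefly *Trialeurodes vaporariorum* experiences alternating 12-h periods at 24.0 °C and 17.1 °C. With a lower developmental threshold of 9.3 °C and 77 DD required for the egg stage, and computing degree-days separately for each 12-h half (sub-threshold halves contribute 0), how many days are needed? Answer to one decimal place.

Day half: max(0, 24.0 − 9.3) × 0.5 = 14.7 × 0.5 = 7.35 DD.
Night half: max(0, 17.1 − 9.3) × 0.5 = 7.8 × 0.5 = 3.90 DD.
Per 24 h: 11.25 DD/day.
Duration = 77 / 11.25 = 6.844 ≈ 6.8 days.

6.8 days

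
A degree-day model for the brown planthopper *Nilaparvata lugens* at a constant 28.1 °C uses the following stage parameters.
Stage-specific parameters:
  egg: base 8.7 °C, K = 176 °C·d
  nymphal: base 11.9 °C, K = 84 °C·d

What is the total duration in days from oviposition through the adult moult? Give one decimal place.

14.3 days

egg: 176 / (28.1 − 8.7) = 176 / 19.4 = 9.072 d.
nymphal: 84 / (28.1 − 11.9) = 84 / 16.2 = 5.185 d.
Sum = 14.257 ≈ 14.3 days.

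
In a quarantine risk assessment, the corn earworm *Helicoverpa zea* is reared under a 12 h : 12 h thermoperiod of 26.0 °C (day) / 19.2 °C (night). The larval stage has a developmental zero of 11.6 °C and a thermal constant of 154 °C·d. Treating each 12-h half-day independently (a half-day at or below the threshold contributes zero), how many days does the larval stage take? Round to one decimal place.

14.0 days

Day half: max(0, 26.0 − 11.6) × 0.5 = 14.4 × 0.5 = 7.20 DD.
Night half: max(0, 19.2 − 11.6) × 0.5 = 7.6 × 0.5 = 3.80 DD.
Per 24 h: 11.00 DD/day.
Duration = 154 / 11.00 = 14.000 ≈ 14.0 days.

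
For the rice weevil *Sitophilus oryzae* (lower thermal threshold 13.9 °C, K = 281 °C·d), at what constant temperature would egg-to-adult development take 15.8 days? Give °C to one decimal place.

Required daily accumulation = 281 / 15.8 = 17.785 DD/day.
T = T_base + 17.785 = 13.9 + 17.785 = 31.685 ≈ 31.7 °C.

31.7 °C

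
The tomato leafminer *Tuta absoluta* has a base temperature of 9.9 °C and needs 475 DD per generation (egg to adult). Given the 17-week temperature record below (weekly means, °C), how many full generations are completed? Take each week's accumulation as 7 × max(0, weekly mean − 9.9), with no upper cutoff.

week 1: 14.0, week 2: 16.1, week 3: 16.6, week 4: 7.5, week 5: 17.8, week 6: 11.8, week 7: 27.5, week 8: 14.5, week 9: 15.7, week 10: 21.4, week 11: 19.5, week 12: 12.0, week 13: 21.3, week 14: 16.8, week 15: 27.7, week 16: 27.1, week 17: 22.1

2 generations

Weekly DD (7 × max(0, T̄ − 9.9)): 28.7, 43.4, 46.9, 0.0, 55.3, 13.3, 123.2, 32.2, 40.6, 80.5, 67.2, 14.7, 79.8, 48.3, 124.6, 120.4, 85.4.
Season total = 1004.5 DD.
Complete generations = ⌊1004.5 / 475⌋ = 2.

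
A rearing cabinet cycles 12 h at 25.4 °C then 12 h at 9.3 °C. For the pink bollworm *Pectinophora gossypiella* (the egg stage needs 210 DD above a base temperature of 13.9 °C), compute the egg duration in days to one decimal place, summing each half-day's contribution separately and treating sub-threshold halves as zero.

36.5 days

Day half: max(0, 25.4 − 13.9) × 0.5 = 11.5 × 0.5 = 5.75 DD.
Night half: max(0, 9.3 − 13.9) × 0.5 = 0.0 × 0.5 = 0.00 DD.
Per 24 h: 5.75 DD/day.
Duration = 210 / 5.75 = 36.522 ≈ 36.5 days.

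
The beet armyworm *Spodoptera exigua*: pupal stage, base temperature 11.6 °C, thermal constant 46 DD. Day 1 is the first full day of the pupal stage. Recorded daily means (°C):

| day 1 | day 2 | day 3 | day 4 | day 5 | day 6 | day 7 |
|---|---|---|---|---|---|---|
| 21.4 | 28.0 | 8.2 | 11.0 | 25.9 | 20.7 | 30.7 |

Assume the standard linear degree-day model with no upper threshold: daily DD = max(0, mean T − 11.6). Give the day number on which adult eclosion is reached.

Daily DD above 11.6 °C: 9.8, 16.4, 0.0, 0.0, 14.3, 9.1, 19.1.
Cumulative: 9.8, 26.2, 26.2, 26.2, 40.5, 49.6, 68.7.
The total first reaches 46 DD on day 6.

day 6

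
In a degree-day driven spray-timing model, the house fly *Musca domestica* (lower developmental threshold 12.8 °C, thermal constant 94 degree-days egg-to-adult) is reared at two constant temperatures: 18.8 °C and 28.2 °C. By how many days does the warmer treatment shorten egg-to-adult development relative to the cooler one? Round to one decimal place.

At 18.8 °C: 94 / (18.8 − 12.8) = 94 / 6.0 = 15.667 d.
At 28.2 °C: 94 / (28.2 − 12.8) = 94 / 15.4 = 6.104 d.
Difference = |15.667 − 6.104| = 9.563 ≈ 9.6 days.

9.6 days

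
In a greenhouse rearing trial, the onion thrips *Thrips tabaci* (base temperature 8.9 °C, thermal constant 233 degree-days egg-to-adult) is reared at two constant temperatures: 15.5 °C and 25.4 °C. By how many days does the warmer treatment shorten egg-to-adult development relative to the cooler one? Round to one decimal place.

21.2 days

At 15.5 °C: 233 / (15.5 − 8.9) = 233 / 6.6 = 35.303 d.
At 25.4 °C: 233 / (25.4 − 8.9) = 233 / 16.5 = 14.121 d.
Difference = |35.303 − 14.121| = 21.182 ≈ 21.2 days.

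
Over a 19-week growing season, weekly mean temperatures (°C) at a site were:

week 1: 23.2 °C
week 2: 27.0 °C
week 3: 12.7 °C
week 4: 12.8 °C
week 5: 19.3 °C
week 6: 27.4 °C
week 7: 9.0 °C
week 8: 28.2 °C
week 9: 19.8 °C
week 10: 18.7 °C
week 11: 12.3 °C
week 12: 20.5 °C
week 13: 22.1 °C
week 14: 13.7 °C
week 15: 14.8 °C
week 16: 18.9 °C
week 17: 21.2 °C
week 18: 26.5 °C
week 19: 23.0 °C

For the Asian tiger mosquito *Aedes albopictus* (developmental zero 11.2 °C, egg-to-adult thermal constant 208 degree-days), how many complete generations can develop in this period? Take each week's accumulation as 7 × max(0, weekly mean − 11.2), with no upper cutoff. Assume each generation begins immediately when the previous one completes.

5 generations

Weekly DD (7 × max(0, T̄ − 11.2)): 84.0, 110.6, 10.5, 11.2, 56.7, 113.4, 0.0, 119.0, 60.2, 52.5, 7.7, 65.1, 76.3, 17.5, 25.2, 53.9, 70.0, 107.1, 82.6.
Season total = 1123.5 DD.
Complete generations = ⌊1123.5 / 208⌋ = 5.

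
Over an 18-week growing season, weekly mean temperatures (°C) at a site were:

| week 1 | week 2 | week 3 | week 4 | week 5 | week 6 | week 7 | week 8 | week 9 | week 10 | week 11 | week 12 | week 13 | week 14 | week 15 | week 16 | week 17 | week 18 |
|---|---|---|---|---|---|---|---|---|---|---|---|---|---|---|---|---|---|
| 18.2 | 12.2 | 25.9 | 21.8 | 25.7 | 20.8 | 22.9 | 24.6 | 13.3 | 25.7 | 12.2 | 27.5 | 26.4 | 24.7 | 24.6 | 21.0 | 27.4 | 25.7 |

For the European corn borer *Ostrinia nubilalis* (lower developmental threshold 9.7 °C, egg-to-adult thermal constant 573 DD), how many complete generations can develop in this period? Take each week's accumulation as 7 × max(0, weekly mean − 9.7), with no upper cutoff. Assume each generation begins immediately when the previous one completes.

2 generations

Weekly DD (7 × max(0, T̄ − 9.7)): 59.5, 17.5, 113.4, 84.7, 112.0, 77.7, 92.4, 104.3, 25.2, 112.0, 17.5, 124.6, 116.9, 105.0, 104.3, 79.1, 123.9, 112.0.
Season total = 1582.0 DD.
Complete generations = ⌊1582.0 / 573⌋ = 2.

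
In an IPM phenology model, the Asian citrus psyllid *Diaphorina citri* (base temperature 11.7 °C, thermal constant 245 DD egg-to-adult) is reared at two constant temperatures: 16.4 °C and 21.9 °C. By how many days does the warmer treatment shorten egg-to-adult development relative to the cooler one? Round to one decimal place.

At 16.4 °C: 245 / (16.4 − 11.7) = 245 / 4.7 = 52.128 d.
At 21.9 °C: 245 / (21.9 − 11.7) = 245 / 10.2 = 24.020 d.
Difference = |52.128 − 24.020| = 28.108 ≈ 28.1 days.

28.1 days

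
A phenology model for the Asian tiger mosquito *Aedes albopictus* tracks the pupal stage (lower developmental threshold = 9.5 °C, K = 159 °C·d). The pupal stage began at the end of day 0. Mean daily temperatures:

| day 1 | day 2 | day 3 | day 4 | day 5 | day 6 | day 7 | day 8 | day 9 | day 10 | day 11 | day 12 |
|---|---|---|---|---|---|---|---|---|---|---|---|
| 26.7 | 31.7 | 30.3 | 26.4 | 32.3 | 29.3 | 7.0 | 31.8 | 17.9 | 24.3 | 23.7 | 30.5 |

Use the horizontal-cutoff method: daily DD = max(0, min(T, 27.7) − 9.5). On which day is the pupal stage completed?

Daily DD above 9.5 °C (capped at 18.2): 17.2, 18.2, 18.2, 16.9, 18.2, 18.2, 0.0, 18.2, 8.4, 14.8, 14.2, 18.2.
Cumulative: 17.2, 35.4, 53.6, 70.5, 88.7, 106.9, 106.9, 125.1, 133.5, 148.3, 162.5, 180.7.
The total first reaches 159 DD on day 11.

day 11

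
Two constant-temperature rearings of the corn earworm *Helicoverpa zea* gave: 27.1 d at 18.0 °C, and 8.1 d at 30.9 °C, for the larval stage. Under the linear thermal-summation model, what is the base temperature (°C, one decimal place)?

Equal thermal constants: D₁(T₁ − T_b) = D₂(T₂ − T_b).
27.1·(18.0 − T_b) = 8.1·(30.9 − T_b)
T_b = (27.1·18.0 − 8.1·30.9) / (27.1 − 8.1) = 237.51 / 19.0 = 12.501 °C ≈ 12.5 °C.

12.5 °C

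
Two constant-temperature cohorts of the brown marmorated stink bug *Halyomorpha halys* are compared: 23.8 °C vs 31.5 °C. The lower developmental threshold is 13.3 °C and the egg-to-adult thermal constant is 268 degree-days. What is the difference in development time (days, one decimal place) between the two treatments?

10.8 days

At 23.8 °C: 268 / (23.8 − 13.3) = 268 / 10.5 = 25.524 d.
At 31.5 °C: 268 / (31.5 − 13.3) = 268 / 18.2 = 14.725 d.
Difference = |25.524 − 14.725| = 10.799 ≈ 10.8 days.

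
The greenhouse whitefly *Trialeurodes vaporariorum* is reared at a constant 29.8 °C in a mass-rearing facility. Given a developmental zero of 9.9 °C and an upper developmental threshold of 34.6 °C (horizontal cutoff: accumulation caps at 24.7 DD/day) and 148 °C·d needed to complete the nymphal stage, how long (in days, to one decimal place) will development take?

Daily accumulation = 29.8 − 9.9 = 19.9 DD/day.
Duration = 148 / 19.9 = 7.437 ≈ 7.4 days.

7.4 days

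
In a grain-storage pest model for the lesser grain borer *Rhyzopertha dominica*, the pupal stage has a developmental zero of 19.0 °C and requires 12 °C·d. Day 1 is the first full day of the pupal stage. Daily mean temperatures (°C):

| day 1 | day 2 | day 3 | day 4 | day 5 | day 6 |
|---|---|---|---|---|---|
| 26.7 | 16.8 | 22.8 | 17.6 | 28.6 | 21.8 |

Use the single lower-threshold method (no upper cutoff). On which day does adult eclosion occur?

day 5

Daily DD above 19.0 °C: 7.7, 0.0, 3.8, 0.0, 9.6, 2.8.
Cumulative: 7.7, 7.7, 11.5, 11.5, 21.1, 23.9.
The total first reaches 12 DD on day 5.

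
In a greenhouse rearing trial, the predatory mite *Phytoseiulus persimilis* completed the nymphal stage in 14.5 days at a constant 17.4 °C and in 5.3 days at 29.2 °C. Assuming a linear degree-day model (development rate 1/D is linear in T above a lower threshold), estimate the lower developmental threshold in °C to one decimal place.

10.6 °C

Under the model K = D·(T − T_b), so D₁·(T₁ − T_b) = D₂·(T₂ − T_b).
14.5·(17.4 − T_b) = 5.3·(29.2 − T_b)
T_b = (14.5·17.4 − 5.3·29.2) / (14.5 − 5.3) = 97.54 / 9.2 = 10.602 °C ≈ 10.6 °C.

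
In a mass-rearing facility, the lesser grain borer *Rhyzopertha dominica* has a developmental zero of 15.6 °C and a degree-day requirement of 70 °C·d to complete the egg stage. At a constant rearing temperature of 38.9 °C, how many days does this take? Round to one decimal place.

Daily accumulation = 38.9 − 15.6 = 23.3 DD/day.
Duration = 70 / 23.3 = 3.004 ≈ 3.0 days.

3.0 days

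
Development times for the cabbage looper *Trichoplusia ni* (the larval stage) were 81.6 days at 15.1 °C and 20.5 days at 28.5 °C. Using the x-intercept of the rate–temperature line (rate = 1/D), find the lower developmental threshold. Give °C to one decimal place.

Under the model K = D·(T − T_b), so D₁·(T₁ − T_b) = D₂·(T₂ − T_b).
81.6·(15.1 − T_b) = 20.5·(28.5 − T_b)
T_b = (81.6·15.1 − 20.5·28.5) / (81.6 − 20.5) = 647.91 / 61.1 = 10.604 °C ≈ 10.6 °C.

10.6 °C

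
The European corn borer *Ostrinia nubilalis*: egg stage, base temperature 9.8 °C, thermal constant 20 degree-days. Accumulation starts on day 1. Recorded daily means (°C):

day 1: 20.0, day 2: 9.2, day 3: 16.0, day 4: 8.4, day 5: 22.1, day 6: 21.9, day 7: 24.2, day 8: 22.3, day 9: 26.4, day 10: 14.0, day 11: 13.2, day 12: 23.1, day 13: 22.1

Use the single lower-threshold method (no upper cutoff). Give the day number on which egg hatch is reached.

Daily DD above 9.8 °C: 10.2, 0.0, 6.2, 0.0, 12.3, 12.1, 14.4, 12.5, 16.6, 4.2, 3.4, 13.3, 12.3.
Cumulative: 10.2, 10.2, 16.4, 16.4, 28.7, 40.8, 55.2, 67.7, 84.3, 88.5, 91.9, 105.2, 117.5.
The total first reaches 20 DD on day 5.

day 5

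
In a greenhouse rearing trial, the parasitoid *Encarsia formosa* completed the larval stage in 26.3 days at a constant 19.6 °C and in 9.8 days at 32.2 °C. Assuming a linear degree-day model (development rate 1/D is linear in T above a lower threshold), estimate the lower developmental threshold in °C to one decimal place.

Equal thermal constants: D₁(T₁ − T_b) = D₂(T₂ − T_b).
26.3·(19.6 − T_b) = 9.8·(32.2 − T_b)
T_b = (26.3·19.6 − 9.8·32.2) / (26.3 − 9.8) = 199.92 / 16.5 = 12.116 °C ≈ 12.1 °C.

12.1 °C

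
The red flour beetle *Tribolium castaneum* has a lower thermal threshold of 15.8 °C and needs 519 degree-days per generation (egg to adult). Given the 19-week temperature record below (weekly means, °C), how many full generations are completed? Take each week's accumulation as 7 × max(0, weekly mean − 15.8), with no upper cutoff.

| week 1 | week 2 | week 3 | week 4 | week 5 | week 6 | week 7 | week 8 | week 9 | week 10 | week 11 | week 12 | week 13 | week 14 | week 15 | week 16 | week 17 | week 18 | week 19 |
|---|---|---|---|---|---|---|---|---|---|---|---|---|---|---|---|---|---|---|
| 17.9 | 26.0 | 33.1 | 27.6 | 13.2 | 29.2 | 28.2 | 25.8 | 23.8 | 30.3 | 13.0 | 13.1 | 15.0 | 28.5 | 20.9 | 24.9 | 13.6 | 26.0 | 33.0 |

2 generations

Weekly DD (7 × max(0, T̄ − 15.8)): 14.7, 71.4, 121.1, 82.6, 0.0, 93.8, 86.8, 70.0, 56.0, 101.5, 0.0, 0.0, 0.0, 88.9, 35.7, 63.7, 0.0, 71.4, 120.4.
Season total = 1078.0 DD.
Complete generations = ⌊1078.0 / 519⌋ = 2.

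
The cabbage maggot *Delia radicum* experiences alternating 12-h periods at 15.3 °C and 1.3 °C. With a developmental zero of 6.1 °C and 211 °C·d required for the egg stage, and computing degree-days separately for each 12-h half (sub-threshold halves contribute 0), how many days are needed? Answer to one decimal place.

45.9 days

Day half: max(0, 15.3 − 6.1) × 0.5 = 9.2 × 0.5 = 4.60 DD.
Night half: max(0, 1.3 − 6.1) × 0.5 = 0.0 × 0.5 = 0.00 DD.
Per 24 h: 4.60 DD/day.
Duration = 211 / 4.60 = 45.870 ≈ 45.9 days.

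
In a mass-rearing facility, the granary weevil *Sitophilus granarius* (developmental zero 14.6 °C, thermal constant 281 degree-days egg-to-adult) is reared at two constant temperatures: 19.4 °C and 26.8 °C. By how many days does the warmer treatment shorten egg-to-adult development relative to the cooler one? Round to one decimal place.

At 19.4 °C: 281 / (19.4 − 14.6) = 281 / 4.8 = 58.542 d.
At 26.8 °C: 281 / (26.8 − 14.6) = 281 / 12.2 = 23.033 d.
Difference = |58.542 − 23.033| = 35.509 ≈ 35.5 days.

35.5 days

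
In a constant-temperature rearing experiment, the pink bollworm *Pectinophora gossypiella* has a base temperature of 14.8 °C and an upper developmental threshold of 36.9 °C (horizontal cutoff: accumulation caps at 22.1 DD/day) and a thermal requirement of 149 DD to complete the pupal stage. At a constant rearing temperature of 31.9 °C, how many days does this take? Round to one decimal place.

8.7 days

Daily accumulation = 31.9 − 14.8 = 17.1 DD/day.
Duration = 149 / 17.1 = 8.713 ≈ 8.7 days.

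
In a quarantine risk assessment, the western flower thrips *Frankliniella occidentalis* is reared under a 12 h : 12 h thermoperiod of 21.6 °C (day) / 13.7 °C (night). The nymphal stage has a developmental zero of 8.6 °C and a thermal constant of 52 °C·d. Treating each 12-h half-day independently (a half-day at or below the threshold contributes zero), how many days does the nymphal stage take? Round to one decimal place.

5.7 days

Day half: max(0, 21.6 − 8.6) × 0.5 = 13.0 × 0.5 = 6.50 DD.
Night half: max(0, 13.7 − 8.6) × 0.5 = 5.1 × 0.5 = 2.55 DD.
Per 24 h: 9.05 DD/day.
Duration = 52 / 9.05 = 5.746 ≈ 5.7 days.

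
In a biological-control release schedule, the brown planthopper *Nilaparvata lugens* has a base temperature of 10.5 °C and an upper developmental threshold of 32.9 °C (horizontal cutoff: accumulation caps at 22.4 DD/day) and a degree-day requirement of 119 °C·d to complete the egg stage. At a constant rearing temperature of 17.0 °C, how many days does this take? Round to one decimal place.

18.3 days

Daily accumulation = 17.0 − 10.5 = 6.5 DD/day.
Duration = 119 / 6.5 = 18.308 ≈ 18.3 days.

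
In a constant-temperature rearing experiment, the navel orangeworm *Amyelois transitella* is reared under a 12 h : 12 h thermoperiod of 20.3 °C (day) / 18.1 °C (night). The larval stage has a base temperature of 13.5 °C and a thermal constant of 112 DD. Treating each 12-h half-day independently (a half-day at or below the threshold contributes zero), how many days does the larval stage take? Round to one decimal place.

Day half: max(0, 20.3 − 13.5) × 0.5 = 6.8 × 0.5 = 3.40 DD.
Night half: max(0, 18.1 − 13.5) × 0.5 = 4.6 × 0.5 = 2.30 DD.
Per 24 h: 5.70 DD/day.
Duration = 112 / 5.70 = 19.649 ≈ 19.6 days.

19.6 days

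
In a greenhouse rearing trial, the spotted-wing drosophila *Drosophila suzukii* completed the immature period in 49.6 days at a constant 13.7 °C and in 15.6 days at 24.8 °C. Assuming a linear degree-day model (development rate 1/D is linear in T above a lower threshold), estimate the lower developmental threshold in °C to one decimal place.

8.6 °C

Under the model K = D·(T − T_b), so D₁·(T₁ − T_b) = D₂·(T₂ − T_b).
49.6·(13.7 − T_b) = 15.6·(24.8 − T_b)
T_b = (49.6·13.7 − 15.6·24.8) / (49.6 − 15.6) = 292.64 / 34.0 = 8.607 °C ≈ 8.6 °C.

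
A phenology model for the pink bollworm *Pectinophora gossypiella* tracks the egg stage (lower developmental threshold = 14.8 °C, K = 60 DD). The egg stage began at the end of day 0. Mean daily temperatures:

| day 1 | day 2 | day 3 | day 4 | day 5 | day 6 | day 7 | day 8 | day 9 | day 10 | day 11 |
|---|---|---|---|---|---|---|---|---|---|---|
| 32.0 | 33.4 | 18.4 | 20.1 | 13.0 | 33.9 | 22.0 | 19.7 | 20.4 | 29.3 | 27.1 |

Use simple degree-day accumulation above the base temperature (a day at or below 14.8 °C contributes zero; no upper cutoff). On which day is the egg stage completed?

Daily DD above 14.8 °C: 17.2, 18.6, 3.6, 5.3, 0.0, 19.1, 7.2, 4.9, 5.6, 14.5, 12.3.
Cumulative: 17.2, 35.8, 39.4, 44.7, 44.7, 63.8, 71.0, 75.9, 81.5, 96.0, 108.3.
The total first reaches 60 DD on day 6.

day 6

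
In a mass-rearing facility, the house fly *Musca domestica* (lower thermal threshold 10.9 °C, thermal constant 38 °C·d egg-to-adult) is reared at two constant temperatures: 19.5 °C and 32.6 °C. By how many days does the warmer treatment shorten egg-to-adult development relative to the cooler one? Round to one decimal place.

2.7 days

At 19.5 °C: 38 / (19.5 − 10.9) = 38 / 8.6 = 4.419 d.
At 32.6 °C: 38 / (32.6 − 10.9) = 38 / 21.7 = 1.751 d.
Difference = |4.419 − 1.751| = 2.667 ≈ 2.7 days.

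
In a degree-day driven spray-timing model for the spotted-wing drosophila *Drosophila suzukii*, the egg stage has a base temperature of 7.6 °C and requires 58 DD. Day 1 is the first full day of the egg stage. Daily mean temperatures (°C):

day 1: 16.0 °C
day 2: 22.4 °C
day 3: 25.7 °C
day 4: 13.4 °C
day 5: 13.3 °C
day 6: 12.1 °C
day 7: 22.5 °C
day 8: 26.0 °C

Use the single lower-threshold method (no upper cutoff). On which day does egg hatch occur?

Daily DD above 7.6 °C: 8.4, 14.8, 18.1, 5.8, 5.7, 4.5, 14.9, 18.4.
Cumulative: 8.4, 23.2, 41.3, 47.1, 52.8, 57.3, 72.2, 90.6.
The total first reaches 58 DD on day 7.

day 7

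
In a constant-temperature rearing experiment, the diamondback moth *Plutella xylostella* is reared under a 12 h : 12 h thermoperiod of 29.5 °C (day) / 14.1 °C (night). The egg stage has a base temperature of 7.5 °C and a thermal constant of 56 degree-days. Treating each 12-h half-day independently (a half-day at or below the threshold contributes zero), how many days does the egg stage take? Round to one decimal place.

3.9 days

Day half: max(0, 29.5 − 7.5) × 0.5 = 22.0 × 0.5 = 11.00 DD.
Night half: max(0, 14.1 − 7.5) × 0.5 = 6.6 × 0.5 = 3.30 DD.
Per 24 h: 14.30 DD/day.
Duration = 56 / 14.30 = 3.916 ≈ 3.9 days.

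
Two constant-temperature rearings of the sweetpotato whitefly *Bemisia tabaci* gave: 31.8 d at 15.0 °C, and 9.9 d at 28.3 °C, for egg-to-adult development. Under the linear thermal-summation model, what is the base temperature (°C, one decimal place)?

9.0 °C

Linear rate model ⇒ the product D·(T − T_b) is constant across temperatures.
31.8·(15.0 − T_b) = 9.9·(28.3 − T_b)
T_b = (31.8·15.0 − 9.9·28.3) / (31.8 − 9.9) = 196.83 / 21.9 = 8.988 °C ≈ 9.0 °C.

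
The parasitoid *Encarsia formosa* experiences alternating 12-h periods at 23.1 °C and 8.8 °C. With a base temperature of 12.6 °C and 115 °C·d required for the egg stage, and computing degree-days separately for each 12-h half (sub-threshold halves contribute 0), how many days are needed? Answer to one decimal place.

21.9 days

Day half: max(0, 23.1 − 12.6) × 0.5 = 10.5 × 0.5 = 5.25 DD.
Night half: max(0, 8.8 − 12.6) × 0.5 = 0.0 × 0.5 = 0.00 DD.
Per 24 h: 5.25 DD/day.
Duration = 115 / 5.25 = 21.905 ≈ 21.9 days.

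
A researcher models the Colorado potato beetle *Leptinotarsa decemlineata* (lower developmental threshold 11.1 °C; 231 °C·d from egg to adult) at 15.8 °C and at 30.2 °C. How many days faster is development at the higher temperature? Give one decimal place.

At 15.8 °C: 231 / (15.8 − 11.1) = 231 / 4.7 = 49.149 d.
At 30.2 °C: 231 / (30.2 − 11.1) = 231 / 19.1 = 12.094 d.
Difference = |49.149 − 12.094| = 37.055 ≈ 37.1 days.

37.1 days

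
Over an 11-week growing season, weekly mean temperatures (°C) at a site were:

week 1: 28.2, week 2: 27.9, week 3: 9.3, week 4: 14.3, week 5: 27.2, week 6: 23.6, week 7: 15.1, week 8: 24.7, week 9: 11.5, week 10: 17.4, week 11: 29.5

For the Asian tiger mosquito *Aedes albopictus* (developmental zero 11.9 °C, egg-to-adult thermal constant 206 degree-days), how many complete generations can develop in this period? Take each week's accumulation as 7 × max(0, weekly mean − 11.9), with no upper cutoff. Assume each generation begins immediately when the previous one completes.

3 generations

Weekly DD (7 × max(0, T̄ − 11.9)): 114.1, 112.0, 0.0, 16.8, 107.1, 81.9, 22.4, 89.6, 0.0, 38.5, 123.2.
Season total = 705.6 DD.
Complete generations = ⌊705.6 / 206⌋ = 3.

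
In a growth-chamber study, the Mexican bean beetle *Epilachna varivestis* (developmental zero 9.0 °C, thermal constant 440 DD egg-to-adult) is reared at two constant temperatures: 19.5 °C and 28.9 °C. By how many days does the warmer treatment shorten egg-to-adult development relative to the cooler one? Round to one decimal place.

At 19.5 °C: 440 / (19.5 − 9.0) = 440 / 10.5 = 41.905 d.
At 28.9 °C: 440 / (28.9 − 9.0) = 440 / 19.9 = 22.111 d.
Difference = |41.905 − 22.111| = 19.794 ≈ 19.8 days.

19.8 days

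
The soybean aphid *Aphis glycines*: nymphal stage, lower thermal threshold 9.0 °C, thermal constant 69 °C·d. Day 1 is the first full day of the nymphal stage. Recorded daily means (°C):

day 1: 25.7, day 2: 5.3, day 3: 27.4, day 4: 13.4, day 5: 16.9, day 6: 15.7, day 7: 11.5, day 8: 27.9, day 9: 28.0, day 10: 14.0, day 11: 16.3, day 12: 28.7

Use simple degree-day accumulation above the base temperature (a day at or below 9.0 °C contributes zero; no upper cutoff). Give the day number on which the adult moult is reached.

day 8

Daily DD above 9.0 °C: 16.7, 0.0, 18.4, 4.4, 7.9, 6.7, 2.5, 18.9, 19.0, 5.0, 7.3, 19.7.
Cumulative: 16.7, 16.7, 35.1, 39.5, 47.4, 54.1, 56.6, 75.5, 94.5, 99.5, 106.8, 126.5.
The total first reaches 69 DD on day 8.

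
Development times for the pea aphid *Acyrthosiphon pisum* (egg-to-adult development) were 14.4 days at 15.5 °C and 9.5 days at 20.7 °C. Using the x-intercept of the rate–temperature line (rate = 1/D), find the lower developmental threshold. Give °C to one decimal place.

Under the model K = D·(T − T_b), so D₁·(T₁ − T_b) = D₂·(T₂ − T_b).
14.4·(15.5 − T_b) = 9.5·(20.7 − T_b)
T_b = (14.4·15.5 − 9.5·20.7) / (14.4 − 9.5) = 26.55 / 4.9 = 5.418 °C ≈ 5.4 °C.

5.4 °C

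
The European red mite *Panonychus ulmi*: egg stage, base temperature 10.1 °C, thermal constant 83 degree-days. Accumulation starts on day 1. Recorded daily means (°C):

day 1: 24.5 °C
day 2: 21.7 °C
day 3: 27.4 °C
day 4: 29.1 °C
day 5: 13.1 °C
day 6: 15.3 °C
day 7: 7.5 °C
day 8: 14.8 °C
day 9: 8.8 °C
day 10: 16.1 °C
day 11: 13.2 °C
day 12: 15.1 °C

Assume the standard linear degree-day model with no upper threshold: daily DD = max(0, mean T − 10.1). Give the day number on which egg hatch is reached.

Daily DD above 10.1 °C: 14.4, 11.6, 17.3, 19.0, 3.0, 5.2, 0.0, 4.7, 0.0, 6.0, 3.1, 5.0.
Cumulative: 14.4, 26.0, 43.3, 62.3, 65.3, 70.5, 70.5, 75.2, 75.2, 81.2, 84.3, 89.3.
The total first reaches 83 DD on day 11.

day 11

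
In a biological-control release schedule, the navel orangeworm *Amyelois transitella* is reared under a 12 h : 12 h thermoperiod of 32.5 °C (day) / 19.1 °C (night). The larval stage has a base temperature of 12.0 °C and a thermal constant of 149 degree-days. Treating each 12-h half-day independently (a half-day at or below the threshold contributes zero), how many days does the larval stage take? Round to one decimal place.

Day half: max(0, 32.5 − 12.0) × 0.5 = 20.5 × 0.5 = 10.25 DD.
Night half: max(0, 19.1 − 12.0) × 0.5 = 7.1 × 0.5 = 3.55 DD.
Per 24 h: 13.80 DD/day.
Duration = 149 / 13.80 = 10.797 ≈ 10.8 days.

10.8 days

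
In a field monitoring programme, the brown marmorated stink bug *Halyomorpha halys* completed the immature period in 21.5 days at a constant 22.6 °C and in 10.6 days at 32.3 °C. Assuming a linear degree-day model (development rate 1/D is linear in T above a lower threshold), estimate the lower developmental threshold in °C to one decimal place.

Equal thermal constants: D₁(T₁ − T_b) = D₂(T₂ − T_b).
21.5·(22.6 − T_b) = 10.6·(32.3 − T_b)
T_b = (21.5·22.6 − 10.6·32.3) / (21.5 − 10.6) = 143.52 / 10.9 = 13.167 °C ≈ 13.2 °C.

13.2 °C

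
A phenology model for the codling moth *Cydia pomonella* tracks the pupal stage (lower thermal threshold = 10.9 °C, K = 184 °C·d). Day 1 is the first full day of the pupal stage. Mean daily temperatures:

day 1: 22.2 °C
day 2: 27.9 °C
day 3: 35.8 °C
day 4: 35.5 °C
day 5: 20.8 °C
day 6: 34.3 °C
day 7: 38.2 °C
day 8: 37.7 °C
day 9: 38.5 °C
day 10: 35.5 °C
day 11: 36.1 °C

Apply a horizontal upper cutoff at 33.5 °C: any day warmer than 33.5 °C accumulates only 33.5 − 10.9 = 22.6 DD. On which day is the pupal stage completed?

Daily DD above 10.9 °C (capped at 22.6): 11.3, 17.0, 22.6, 22.6, 9.9, 22.6, 22.6, 22.6, 22.6, 22.6, 22.6.
Cumulative: 11.3, 28.3, 50.9, 73.5, 83.4, 106.0, 128.6, 151.2, 173.8, 196.4, 219.0.
The total first reaches 184 DD on day 10.

day 10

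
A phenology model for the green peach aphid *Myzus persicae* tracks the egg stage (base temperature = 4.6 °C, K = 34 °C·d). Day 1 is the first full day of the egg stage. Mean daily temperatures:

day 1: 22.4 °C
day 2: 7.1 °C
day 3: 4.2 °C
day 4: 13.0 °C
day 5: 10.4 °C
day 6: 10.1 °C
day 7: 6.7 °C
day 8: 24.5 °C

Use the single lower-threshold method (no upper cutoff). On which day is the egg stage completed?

day 5

Daily DD above 4.6 °C: 17.8, 2.5, 0.0, 8.4, 5.8, 5.5, 2.1, 19.9.
Cumulative: 17.8, 20.3, 20.3, 28.7, 34.5, 40.0, 42.1, 62.0.
The total first reaches 34 DD on day 5.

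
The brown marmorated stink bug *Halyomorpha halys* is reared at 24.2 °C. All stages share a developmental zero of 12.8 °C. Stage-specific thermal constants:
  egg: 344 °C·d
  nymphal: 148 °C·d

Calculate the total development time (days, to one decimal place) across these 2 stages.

43.2 days

Daily accumulation at 24.2 °C = 24.2 − 12.8 = 11.4 DD/day.
Total K = 344 + 148 = 492 DD.
Total duration = 492 / 11.4 = 43.158 ≈ 43.2 days.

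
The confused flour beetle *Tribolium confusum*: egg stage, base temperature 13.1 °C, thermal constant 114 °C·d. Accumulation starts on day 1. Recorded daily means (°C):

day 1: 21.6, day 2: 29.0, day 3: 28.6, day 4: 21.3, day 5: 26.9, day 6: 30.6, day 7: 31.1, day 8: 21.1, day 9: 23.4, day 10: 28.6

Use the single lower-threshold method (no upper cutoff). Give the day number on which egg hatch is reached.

Daily DD above 13.1 °C: 8.5, 15.9, 15.5, 8.2, 13.8, 17.5, 18.0, 8.0, 10.3, 15.5.
Cumulative: 8.5, 24.4, 39.9, 48.1, 61.9, 79.4, 97.4, 105.4, 115.7, 131.2.
The total first reaches 114 DD on day 9.

day 9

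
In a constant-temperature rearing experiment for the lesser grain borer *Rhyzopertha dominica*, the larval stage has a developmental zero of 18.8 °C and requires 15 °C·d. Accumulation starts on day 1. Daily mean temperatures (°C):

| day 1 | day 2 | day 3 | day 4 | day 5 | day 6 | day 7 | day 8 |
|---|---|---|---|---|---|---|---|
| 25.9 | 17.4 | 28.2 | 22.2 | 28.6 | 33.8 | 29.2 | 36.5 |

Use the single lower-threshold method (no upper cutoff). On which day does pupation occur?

day 3

Daily DD above 18.8 °C: 7.1, 0.0, 9.4, 3.4, 9.8, 15.0, 10.4, 17.7.
Cumulative: 7.1, 7.1, 16.5, 19.9, 29.7, 44.7, 55.1, 72.8.
The total first reaches 15 DD on day 3.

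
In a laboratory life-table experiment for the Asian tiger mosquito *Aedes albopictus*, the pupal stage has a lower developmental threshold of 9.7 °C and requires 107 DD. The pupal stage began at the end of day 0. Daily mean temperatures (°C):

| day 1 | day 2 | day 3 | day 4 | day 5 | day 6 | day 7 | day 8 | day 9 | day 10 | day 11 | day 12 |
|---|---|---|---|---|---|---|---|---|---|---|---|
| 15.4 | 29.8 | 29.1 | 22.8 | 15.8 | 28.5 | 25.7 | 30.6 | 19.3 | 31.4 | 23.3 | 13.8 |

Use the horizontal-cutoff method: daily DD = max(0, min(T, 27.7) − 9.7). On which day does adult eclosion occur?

Daily DD above 9.7 °C (capped at 18.0): 5.7, 18.0, 18.0, 13.1, 6.1, 18.0, 16.0, 18.0, 9.6, 18.0, 13.6, 4.1.
Cumulative: 5.7, 23.7, 41.7, 54.8, 60.9, 78.9, 94.9, 112.9, 122.5, 140.5, 154.1, 158.2.
The total first reaches 107 DD on day 8.

day 8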